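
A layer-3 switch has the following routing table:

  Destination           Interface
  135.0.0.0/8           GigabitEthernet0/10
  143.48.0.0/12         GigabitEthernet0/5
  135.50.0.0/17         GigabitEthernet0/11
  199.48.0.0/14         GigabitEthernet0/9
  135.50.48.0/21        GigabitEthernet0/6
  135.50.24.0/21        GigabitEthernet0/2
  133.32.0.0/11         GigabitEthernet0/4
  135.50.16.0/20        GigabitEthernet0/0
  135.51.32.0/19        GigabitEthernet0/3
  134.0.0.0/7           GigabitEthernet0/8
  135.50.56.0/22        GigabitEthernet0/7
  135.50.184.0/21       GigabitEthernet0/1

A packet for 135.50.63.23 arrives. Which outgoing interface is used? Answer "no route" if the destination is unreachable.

GigabitEthernet0/11

Routes whose prefix contains 135.50.63.23:
  134.0.0.0/7 (134.0.0.0 - 135.255.255.255) -> GigabitEthernet0/8
  135.0.0.0/8 (135.0.0.0 - 135.255.255.255) -> GigabitEthernet0/10
  135.50.0.0/17 (135.50.0.0 - 135.50.127.255) -> GigabitEthernet0/11
More-specific entries that do NOT match:
  135.50.56.0/22 (135.50.56.0 - 135.50.59.255) does not contain 135.50.63.23
  135.50.48.0/21 (135.50.48.0 - 135.50.55.255) does not contain 135.50.63.23
  135.50.24.0/21 (135.50.24.0 - 135.50.31.255) does not contain 135.50.63.23
  135.50.184.0/21 (135.50.184.0 - 135.50.191.255) does not contain 135.50.63.23
  135.50.16.0/20 (135.50.16.0 - 135.50.31.255) does not contain 135.50.63.23
  135.51.32.0/19 (135.51.32.0 - 135.51.63.255) does not contain 135.50.63.23
Longest matching prefix is /17 -> interface GigabitEthernet0/11.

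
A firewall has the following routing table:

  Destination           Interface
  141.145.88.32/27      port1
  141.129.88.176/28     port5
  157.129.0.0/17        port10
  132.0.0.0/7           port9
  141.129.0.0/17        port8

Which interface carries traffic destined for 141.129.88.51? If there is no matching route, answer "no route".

port8

Routes whose prefix contains 141.129.88.51:
  141.129.0.0/17 (141.129.0.0 - 141.129.127.255) -> port8
More-specific entries that do NOT match:
  141.129.88.176/28 (141.129.88.176 - 141.129.88.191) does not contain 141.129.88.51
  141.145.88.32/27 (141.145.88.32 - 141.145.88.63) does not contain 141.129.88.51
Longest matching prefix is /17 -> interface port8.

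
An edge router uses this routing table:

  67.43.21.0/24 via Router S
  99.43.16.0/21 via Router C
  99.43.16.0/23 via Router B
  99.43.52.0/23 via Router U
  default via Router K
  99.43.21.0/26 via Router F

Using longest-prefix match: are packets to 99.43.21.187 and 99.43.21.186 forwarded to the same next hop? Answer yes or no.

99.43.21.187: longest match 99.43.16.0/21 -> Router C
99.43.21.186: longest match 99.43.16.0/21 -> Router C

yes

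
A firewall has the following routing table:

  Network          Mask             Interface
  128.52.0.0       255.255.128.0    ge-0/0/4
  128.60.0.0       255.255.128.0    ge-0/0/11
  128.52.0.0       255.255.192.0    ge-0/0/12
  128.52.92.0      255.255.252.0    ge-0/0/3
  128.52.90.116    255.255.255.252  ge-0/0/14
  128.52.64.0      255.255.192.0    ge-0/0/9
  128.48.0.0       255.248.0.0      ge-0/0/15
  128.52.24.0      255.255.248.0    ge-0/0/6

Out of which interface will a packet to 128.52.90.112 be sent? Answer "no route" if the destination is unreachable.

ge-0/0/9

Routes whose prefix contains 128.52.90.112:
  128.48.0.0/13 (128.48.0.0 - 128.55.255.255) -> ge-0/0/15
  128.52.0.0/17 (128.52.0.0 - 128.52.127.255) -> ge-0/0/4
  128.52.64.0/18 (128.52.64.0 - 128.52.127.255) -> ge-0/0/9
More-specific entries that do NOT match:
  128.52.90.116/30 (128.52.90.116 - 128.52.90.119) does not contain 128.52.90.112
  128.52.92.0/22 (128.52.92.0 - 128.52.95.255) does not contain 128.52.90.112
  128.52.24.0/21 (128.52.24.0 - 128.52.31.255) does not contain 128.52.90.112
Longest matching prefix is /18 -> interface ge-0/0/9.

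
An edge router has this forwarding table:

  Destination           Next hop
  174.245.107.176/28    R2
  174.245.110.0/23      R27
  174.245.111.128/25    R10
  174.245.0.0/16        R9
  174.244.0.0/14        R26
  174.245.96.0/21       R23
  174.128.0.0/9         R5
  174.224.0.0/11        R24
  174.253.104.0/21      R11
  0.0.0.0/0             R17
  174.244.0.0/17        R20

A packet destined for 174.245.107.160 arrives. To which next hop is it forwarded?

R9

Routes whose prefix contains 174.245.107.160:
  0.0.0.0/0 (default, matches everything) -> R17
  174.128.0.0/9 (174.128.0.0 - 174.255.255.255) -> R5
  174.224.0.0/11 (174.224.0.0 - 174.255.255.255) -> R24
  174.244.0.0/14 (174.244.0.0 - 174.247.255.255) -> R26
  174.245.0.0/16 (174.245.0.0 - 174.245.255.255) -> R9
More-specific entries that do NOT match:
  174.245.107.176/28 (174.245.107.176 - 174.245.107.191) does not contain 174.245.107.160
  174.245.111.128/25 (174.245.111.128 - 174.245.111.255) does not contain 174.245.107.160
  174.245.110.0/23 (174.245.110.0 - 174.245.111.255) does not contain 174.245.107.160
  174.245.96.0/21 (174.245.96.0 - 174.245.103.255) does not contain 174.245.107.160
  174.253.104.0/21 (174.253.104.0 - 174.253.111.255) does not contain 174.245.107.160
  174.244.0.0/17 (174.244.0.0 - 174.244.127.255) does not contain 174.245.107.160
Longest matching prefix is /16 -> next hop R9.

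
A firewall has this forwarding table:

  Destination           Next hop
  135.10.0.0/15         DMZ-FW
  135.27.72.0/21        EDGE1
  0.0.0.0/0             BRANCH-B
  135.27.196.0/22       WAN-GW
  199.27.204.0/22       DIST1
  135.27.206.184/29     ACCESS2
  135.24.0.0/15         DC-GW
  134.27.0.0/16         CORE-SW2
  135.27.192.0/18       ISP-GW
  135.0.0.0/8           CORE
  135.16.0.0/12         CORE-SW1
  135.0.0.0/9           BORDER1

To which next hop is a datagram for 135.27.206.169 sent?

Routes whose prefix contains 135.27.206.169:
  0.0.0.0/0 (default, matches everything) -> BRANCH-B
  135.0.0.0/8 (135.0.0.0 - 135.255.255.255) -> CORE
  135.0.0.0/9 (135.0.0.0 - 135.127.255.255) -> BORDER1
  135.16.0.0/12 (135.16.0.0 - 135.31.255.255) -> CORE-SW1
  135.27.192.0/18 (135.27.192.0 - 135.27.255.255) -> ISP-GW
More-specific entries that do NOT match:
  135.27.206.184/29 (135.27.206.184 - 135.27.206.191) does not contain 135.27.206.169
  135.27.196.0/22 (135.27.196.0 - 135.27.199.255) does not contain 135.27.206.169
  199.27.204.0/22 (199.27.204.0 - 199.27.207.255) does not contain 135.27.206.169
  135.27.72.0/21 (135.27.72.0 - 135.27.79.255) does not contain 135.27.206.169
Longest matching prefix is /18 -> next hop ISP-GW.

ISP-GW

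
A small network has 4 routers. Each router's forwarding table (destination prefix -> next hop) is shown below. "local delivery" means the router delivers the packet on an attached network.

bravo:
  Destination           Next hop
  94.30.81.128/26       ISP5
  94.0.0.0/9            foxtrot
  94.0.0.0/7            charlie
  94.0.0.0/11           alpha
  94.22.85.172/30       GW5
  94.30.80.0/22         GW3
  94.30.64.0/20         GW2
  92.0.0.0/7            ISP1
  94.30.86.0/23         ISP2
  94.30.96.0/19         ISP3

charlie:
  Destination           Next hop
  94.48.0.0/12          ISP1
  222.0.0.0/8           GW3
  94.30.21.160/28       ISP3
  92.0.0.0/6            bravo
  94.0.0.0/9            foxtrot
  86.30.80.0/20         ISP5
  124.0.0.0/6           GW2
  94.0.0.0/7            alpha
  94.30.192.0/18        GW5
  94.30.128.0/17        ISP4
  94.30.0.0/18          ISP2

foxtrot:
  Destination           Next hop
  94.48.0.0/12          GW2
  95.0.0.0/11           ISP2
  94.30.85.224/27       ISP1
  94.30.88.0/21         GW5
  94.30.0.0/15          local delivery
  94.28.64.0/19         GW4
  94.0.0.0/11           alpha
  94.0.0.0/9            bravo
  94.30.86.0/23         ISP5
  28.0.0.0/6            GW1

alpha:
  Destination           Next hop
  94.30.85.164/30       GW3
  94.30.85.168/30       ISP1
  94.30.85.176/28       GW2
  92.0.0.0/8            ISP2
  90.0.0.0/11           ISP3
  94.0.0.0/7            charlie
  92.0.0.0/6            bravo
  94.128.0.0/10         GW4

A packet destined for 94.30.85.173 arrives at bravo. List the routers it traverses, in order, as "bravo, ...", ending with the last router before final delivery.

At bravo: longest match for 94.30.85.173 is 94.0.0.0/11 -> alpha
At alpha: longest match for 94.30.85.173 is 94.0.0.0/7 -> charlie
At charlie: longest match for 94.30.85.173 is 94.0.0.0/9 -> foxtrot
At foxtrot: longest match for 94.30.85.173 is 94.30.0.0/15 -> local delivery

bravo, alpha, charlie, foxtrot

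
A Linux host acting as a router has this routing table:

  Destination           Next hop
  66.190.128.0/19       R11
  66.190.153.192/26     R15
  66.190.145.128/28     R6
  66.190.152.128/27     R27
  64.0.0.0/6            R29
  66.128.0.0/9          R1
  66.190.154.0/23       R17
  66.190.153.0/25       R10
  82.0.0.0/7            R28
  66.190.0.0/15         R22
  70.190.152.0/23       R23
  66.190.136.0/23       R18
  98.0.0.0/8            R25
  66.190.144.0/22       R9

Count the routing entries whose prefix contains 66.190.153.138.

Prefixes containing 66.190.153.138:
  64.0.0.0/6 (64.0.0.0 - 67.255.255.255)
  66.128.0.0/9 (66.128.0.0 - 66.255.255.255)
  66.190.0.0/15 (66.190.0.0 - 66.191.255.255)
  66.190.128.0/19 (66.190.128.0 - 66.190.159.255)
Total matching entries: 4.

4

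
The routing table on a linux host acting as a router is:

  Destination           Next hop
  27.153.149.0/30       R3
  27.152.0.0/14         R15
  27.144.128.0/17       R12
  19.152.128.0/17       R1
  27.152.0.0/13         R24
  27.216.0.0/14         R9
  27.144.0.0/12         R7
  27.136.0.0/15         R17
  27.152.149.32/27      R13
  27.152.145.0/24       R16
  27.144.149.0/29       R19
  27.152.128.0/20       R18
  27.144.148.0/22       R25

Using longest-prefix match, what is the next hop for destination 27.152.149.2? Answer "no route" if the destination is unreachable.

R15

Routes whose prefix contains 27.152.149.2:
  27.144.0.0/12 (27.144.0.0 - 27.159.255.255) -> R7
  27.152.0.0/13 (27.152.0.0 - 27.159.255.255) -> R24
  27.152.0.0/14 (27.152.0.0 - 27.155.255.255) -> R15
More-specific entries that do NOT match:
  27.153.149.0/30 (27.153.149.0 - 27.153.149.3) does not contain 27.152.149.2
  27.144.149.0/29 (27.144.149.0 - 27.144.149.7) does not contain 27.152.149.2
  27.152.149.32/27 (27.152.149.32 - 27.152.149.63) does not contain 27.152.149.2
  27.152.145.0/24 (27.152.145.0 - 27.152.145.255) does not contain 27.152.149.2
  27.144.148.0/22 (27.144.148.0 - 27.144.151.255) does not contain 27.152.149.2
  27.152.128.0/20 (27.152.128.0 - 27.152.143.255) does not contain 27.152.149.2
  27.144.128.0/17 (27.144.128.0 - 27.144.255.255) does not contain 27.152.149.2
  19.152.128.0/17 (19.152.128.0 - 19.152.255.255) does not contain 27.152.149.2
  27.136.0.0/15 (27.136.0.0 - 27.137.255.255) does not contain 27.152.149.2
Longest matching prefix is /14 -> next hop R15.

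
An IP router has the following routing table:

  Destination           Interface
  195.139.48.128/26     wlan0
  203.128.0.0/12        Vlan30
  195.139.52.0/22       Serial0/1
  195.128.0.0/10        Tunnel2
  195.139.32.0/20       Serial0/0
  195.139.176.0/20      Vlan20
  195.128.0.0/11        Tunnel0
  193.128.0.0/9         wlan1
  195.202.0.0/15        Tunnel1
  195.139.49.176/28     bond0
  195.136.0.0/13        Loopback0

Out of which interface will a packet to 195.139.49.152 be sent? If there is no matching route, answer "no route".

Loopback0

Routes whose prefix contains 195.139.49.152:
  195.128.0.0/10 (195.128.0.0 - 195.191.255.255) -> Tunnel2
  195.128.0.0/11 (195.128.0.0 - 195.159.255.255) -> Tunnel0
  195.136.0.0/13 (195.136.0.0 - 195.143.255.255) -> Loopback0
More-specific entries that do NOT match:
  195.139.49.176/28 (195.139.49.176 - 195.139.49.191) does not contain 195.139.49.152
  195.139.48.128/26 (195.139.48.128 - 195.139.48.191) does not contain 195.139.49.152
  195.139.52.0/22 (195.139.52.0 - 195.139.55.255) does not contain 195.139.49.152
  195.139.32.0/20 (195.139.32.0 - 195.139.47.255) does not contain 195.139.49.152
  195.139.176.0/20 (195.139.176.0 - 195.139.191.255) does not contain 195.139.49.152
  195.202.0.0/15 (195.202.0.0 - 195.203.255.255) does not contain 195.139.49.152
Longest matching prefix is /13 -> interface Loopback0.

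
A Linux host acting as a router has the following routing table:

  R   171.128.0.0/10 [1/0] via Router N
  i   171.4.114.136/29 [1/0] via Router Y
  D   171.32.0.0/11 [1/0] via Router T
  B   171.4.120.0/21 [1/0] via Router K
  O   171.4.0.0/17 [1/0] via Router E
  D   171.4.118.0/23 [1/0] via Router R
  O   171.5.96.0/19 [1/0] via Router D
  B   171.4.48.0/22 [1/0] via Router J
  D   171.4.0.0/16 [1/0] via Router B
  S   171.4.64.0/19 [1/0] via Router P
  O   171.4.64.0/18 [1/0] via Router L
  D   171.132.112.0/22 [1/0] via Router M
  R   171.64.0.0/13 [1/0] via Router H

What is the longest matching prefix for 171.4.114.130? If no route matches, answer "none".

171.4.64.0/18

Entries matching 171.4.114.130:
  171.4.0.0/16 (171.4.0.0 - 171.4.255.255)
  171.4.0.0/17 (171.4.0.0 - 171.4.127.255)
  171.4.64.0/18 (171.4.64.0 - 171.4.127.255)
Most specific is 171.4.64.0/18.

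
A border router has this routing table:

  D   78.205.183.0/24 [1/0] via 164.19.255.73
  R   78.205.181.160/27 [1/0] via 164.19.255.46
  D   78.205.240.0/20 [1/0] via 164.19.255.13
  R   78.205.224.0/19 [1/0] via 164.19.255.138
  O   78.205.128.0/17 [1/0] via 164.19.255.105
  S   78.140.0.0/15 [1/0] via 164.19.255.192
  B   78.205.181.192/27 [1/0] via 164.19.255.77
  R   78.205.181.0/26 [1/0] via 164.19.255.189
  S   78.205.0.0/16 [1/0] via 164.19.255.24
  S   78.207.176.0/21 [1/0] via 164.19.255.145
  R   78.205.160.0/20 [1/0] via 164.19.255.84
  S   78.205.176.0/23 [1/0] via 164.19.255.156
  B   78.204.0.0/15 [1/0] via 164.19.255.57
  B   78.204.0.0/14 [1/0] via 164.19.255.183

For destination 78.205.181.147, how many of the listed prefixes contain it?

Prefixes containing 78.205.181.147:
  78.204.0.0/14 (78.204.0.0 - 78.207.255.255)
  78.204.0.0/15 (78.204.0.0 - 78.205.255.255)
  78.205.0.0/16 (78.205.0.0 - 78.205.255.255)
  78.205.128.0/17 (78.205.128.0 - 78.205.255.255)
Total matching entries: 4.

4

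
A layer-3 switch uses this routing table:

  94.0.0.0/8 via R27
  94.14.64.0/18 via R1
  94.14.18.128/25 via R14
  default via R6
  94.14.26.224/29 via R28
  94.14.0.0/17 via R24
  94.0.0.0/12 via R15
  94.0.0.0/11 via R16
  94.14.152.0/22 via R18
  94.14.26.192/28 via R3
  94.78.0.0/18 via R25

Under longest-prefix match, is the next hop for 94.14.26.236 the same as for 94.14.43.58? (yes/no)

yes

94.14.26.236: longest match 94.14.0.0/17 -> R24
94.14.43.58: longest match 94.14.0.0/17 -> R24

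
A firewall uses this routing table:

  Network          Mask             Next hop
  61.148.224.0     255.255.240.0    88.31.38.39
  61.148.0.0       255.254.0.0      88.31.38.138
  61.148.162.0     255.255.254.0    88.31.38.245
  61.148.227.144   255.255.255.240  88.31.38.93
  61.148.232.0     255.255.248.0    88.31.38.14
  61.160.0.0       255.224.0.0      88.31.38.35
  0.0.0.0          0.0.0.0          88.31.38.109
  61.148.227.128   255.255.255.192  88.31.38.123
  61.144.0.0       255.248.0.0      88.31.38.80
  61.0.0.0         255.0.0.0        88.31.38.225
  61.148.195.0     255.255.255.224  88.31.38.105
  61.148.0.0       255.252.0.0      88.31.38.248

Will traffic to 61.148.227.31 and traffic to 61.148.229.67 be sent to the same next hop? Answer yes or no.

61.148.227.31: longest match 61.148.224.0/20 -> 88.31.38.39
61.148.229.67: longest match 61.148.224.0/20 -> 88.31.38.39

yes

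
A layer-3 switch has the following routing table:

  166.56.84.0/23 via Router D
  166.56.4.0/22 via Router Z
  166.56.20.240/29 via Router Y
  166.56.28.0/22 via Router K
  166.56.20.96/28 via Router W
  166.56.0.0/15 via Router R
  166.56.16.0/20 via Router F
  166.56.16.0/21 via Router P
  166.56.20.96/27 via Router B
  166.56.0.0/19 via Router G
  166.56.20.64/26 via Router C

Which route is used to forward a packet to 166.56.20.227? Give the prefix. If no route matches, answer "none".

166.56.16.0/21

Entries matching 166.56.20.227:
  166.56.0.0/15 (166.56.0.0 - 166.57.255.255)
  166.56.0.0/19 (166.56.0.0 - 166.56.31.255)
  166.56.16.0/20 (166.56.16.0 - 166.56.31.255)
  166.56.16.0/21 (166.56.16.0 - 166.56.23.255)
Most specific is 166.56.16.0/21.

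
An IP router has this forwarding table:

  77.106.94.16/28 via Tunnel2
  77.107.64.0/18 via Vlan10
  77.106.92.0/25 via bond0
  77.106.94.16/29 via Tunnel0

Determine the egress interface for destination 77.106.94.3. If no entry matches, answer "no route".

No entry's prefix contains 77.106.94.3; there is no default route.

no route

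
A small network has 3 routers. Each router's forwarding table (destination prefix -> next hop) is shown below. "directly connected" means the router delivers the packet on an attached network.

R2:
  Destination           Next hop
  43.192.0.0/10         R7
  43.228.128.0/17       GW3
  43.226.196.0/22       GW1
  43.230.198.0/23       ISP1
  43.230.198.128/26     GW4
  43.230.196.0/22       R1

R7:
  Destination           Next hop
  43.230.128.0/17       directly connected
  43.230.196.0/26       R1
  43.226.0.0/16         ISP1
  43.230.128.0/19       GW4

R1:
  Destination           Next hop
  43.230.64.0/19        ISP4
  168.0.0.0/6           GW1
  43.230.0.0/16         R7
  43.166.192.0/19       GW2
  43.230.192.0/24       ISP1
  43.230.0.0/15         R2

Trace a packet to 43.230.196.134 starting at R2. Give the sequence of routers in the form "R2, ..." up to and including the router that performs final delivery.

At R2: longest match for 43.230.196.134 is 43.230.196.0/22 -> R1
At R1: longest match for 43.230.196.134 is 43.230.0.0/16 -> R7
At R7: longest match for 43.230.196.134 is 43.230.128.0/17 -> directly connected

R2, R1, R7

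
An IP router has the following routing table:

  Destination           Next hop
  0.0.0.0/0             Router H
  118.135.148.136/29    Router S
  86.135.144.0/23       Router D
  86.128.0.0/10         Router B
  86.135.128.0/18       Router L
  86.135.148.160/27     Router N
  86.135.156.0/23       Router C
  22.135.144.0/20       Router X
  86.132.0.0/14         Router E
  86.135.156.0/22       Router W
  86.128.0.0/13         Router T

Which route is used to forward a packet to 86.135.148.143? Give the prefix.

Entries matching 86.135.148.143:
  0.0.0.0/0 (default, matches everything)
  86.128.0.0/10 (86.128.0.0 - 86.191.255.255)
  86.128.0.0/13 (86.128.0.0 - 86.135.255.255)
  86.132.0.0/14 (86.132.0.0 - 86.135.255.255)
  86.135.128.0/18 (86.135.128.0 - 86.135.191.255)
Most specific is 86.135.128.0/18.

86.135.128.0/18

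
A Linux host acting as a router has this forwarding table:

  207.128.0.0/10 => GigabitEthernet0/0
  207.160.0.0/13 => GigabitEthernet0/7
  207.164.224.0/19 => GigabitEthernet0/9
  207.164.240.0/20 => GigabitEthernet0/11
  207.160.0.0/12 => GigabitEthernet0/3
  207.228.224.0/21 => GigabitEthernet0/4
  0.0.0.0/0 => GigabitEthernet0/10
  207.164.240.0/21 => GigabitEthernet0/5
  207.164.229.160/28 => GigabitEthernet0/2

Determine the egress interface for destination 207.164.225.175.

Routes whose prefix contains 207.164.225.175:
  0.0.0.0/0 (default, matches everything) -> GigabitEthernet0/10
  207.128.0.0/10 (207.128.0.0 - 207.191.255.255) -> GigabitEthernet0/0
  207.160.0.0/12 (207.160.0.0 - 207.175.255.255) -> GigabitEthernet0/3
  207.160.0.0/13 (207.160.0.0 - 207.167.255.255) -> GigabitEthernet0/7
  207.164.224.0/19 (207.164.224.0 - 207.164.255.255) -> GigabitEthernet0/9
More-specific entries that do NOT match:
  207.164.229.160/28 (207.164.229.160 - 207.164.229.175) does not contain 207.164.225.175
  207.228.224.0/21 (207.228.224.0 - 207.228.231.255) does not contain 207.164.225.175
  207.164.240.0/21 (207.164.240.0 - 207.164.247.255) does not contain 207.164.225.175
  207.164.240.0/20 (207.164.240.0 - 207.164.255.255) does not contain 207.164.225.175
Longest matching prefix is /19 -> interface GigabitEthernet0/9.

GigabitEthernet0/9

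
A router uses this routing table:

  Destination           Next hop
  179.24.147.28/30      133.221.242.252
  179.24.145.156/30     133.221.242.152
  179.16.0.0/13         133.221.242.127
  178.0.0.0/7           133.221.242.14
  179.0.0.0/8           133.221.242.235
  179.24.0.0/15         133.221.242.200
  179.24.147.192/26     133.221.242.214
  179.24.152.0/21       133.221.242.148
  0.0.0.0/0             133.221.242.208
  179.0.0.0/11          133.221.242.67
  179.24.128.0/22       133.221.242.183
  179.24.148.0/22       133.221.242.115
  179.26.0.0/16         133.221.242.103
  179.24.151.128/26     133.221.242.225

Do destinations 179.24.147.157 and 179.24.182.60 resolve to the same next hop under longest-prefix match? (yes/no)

179.24.147.157: longest match 179.24.0.0/15 -> 133.221.242.200
179.24.182.60: longest match 179.24.0.0/15 -> 133.221.242.200

yes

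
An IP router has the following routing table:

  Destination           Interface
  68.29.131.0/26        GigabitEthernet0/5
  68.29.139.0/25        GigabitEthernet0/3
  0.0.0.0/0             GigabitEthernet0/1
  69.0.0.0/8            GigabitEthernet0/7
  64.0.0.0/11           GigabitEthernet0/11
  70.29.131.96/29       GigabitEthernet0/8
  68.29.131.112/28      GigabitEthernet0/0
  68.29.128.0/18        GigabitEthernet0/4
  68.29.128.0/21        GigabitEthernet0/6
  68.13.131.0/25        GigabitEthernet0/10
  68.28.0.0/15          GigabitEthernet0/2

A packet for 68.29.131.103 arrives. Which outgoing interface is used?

Routes whose prefix contains 68.29.131.103:
  0.0.0.0/0 (default, matches everything) -> GigabitEthernet0/1
  68.28.0.0/15 (68.28.0.0 - 68.29.255.255) -> GigabitEthernet0/2
  68.29.128.0/18 (68.29.128.0 - 68.29.191.255) -> GigabitEthernet0/4
  68.29.128.0/21 (68.29.128.0 - 68.29.135.255) -> GigabitEthernet0/6
More-specific entries that do NOT match:
  70.29.131.96/29 (70.29.131.96 - 70.29.131.103) does not contain 68.29.131.103
  68.29.131.112/28 (68.29.131.112 - 68.29.131.127) does not contain 68.29.131.103
  68.29.131.0/26 (68.29.131.0 - 68.29.131.63) does not contain 68.29.131.103
  68.29.139.0/25 (68.29.139.0 - 68.29.139.127) does not contain 68.29.131.103
  68.13.131.0/25 (68.13.131.0 - 68.13.131.127) does not contain 68.29.131.103
Longest matching prefix is /21 -> interface GigabitEthernet0/6.

GigabitEthernet0/6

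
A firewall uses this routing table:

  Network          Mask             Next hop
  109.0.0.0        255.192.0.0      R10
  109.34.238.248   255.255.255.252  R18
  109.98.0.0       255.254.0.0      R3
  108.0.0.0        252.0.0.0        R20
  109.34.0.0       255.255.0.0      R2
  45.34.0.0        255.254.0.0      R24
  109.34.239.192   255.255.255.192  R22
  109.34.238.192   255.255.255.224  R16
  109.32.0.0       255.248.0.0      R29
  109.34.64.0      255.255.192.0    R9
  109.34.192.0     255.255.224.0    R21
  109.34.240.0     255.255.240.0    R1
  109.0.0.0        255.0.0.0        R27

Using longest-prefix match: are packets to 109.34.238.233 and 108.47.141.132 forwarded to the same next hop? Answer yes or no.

109.34.238.233: longest match 109.34.0.0/16 -> R2
108.47.141.132: longest match 108.0.0.0/6 -> R20

no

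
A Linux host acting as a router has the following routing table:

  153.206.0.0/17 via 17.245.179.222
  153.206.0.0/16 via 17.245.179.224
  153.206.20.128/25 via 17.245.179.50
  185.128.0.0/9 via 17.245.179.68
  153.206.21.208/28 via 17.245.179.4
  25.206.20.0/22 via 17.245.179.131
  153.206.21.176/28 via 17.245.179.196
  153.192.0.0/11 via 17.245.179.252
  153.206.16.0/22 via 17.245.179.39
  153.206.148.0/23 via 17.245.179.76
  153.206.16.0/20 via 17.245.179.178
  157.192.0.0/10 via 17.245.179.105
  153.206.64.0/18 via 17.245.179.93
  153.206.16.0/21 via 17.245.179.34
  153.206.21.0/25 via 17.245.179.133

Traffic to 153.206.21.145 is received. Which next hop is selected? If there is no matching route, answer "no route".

Routes whose prefix contains 153.206.21.145:
  153.192.0.0/11 (153.192.0.0 - 153.223.255.255) -> 17.245.179.252
  153.206.0.0/16 (153.206.0.0 - 153.206.255.255) -> 17.245.179.224
  153.206.0.0/17 (153.206.0.0 - 153.206.127.255) -> 17.245.179.222
  153.206.16.0/20 (153.206.16.0 - 153.206.31.255) -> 17.245.179.178
  153.206.16.0/21 (153.206.16.0 - 153.206.23.255) -> 17.245.179.34
More-specific entries that do NOT match:
  153.206.21.208/28 (153.206.21.208 - 153.206.21.223) does not contain 153.206.21.145
  153.206.21.176/28 (153.206.21.176 - 153.206.21.191) does not contain 153.206.21.145
  153.206.20.128/25 (153.206.20.128 - 153.206.20.255) does not contain 153.206.21.145
  153.206.21.0/25 (153.206.21.0 - 153.206.21.127) does not contain 153.206.21.145
  153.206.148.0/23 (153.206.148.0 - 153.206.149.255) does not contain 153.206.21.145
  25.206.20.0/22 (25.206.20.0 - 25.206.23.255) does not contain 153.206.21.145
  153.206.16.0/22 (153.206.16.0 - 153.206.19.255) does not contain 153.206.21.145
Longest matching prefix is /21 -> next hop 17.245.179.34.

17.245.179.34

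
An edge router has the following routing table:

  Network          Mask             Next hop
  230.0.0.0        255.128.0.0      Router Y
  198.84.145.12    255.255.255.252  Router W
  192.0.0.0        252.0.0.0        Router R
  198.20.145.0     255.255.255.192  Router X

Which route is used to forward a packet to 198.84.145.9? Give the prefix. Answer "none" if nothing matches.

198.84.145.9 is outside every listed prefix and there is no default route.

none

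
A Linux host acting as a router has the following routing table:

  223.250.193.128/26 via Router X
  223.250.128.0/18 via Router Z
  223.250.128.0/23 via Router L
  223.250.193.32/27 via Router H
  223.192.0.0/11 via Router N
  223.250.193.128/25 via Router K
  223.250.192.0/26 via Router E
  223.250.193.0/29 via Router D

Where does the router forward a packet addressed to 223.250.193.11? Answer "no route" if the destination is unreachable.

No entry's prefix contains 223.250.193.11; there is no default route.

no route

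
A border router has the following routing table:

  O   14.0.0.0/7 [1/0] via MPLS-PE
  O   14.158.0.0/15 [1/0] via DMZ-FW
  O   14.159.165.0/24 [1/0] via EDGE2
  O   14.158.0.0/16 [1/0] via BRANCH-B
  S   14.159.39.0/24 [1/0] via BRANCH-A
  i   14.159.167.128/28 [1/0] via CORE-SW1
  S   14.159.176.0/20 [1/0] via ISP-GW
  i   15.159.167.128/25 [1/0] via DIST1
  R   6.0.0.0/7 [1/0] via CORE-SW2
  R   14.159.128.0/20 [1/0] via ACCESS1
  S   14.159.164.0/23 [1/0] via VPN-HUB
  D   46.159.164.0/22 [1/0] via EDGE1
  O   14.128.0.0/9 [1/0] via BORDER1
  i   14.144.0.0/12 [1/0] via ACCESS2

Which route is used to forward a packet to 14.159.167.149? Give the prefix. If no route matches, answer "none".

14.158.0.0/15

Entries matching 14.159.167.149:
  14.0.0.0/7 (14.0.0.0 - 15.255.255.255)
  14.128.0.0/9 (14.128.0.0 - 14.255.255.255)
  14.144.0.0/12 (14.144.0.0 - 14.159.255.255)
  14.158.0.0/15 (14.158.0.0 - 14.159.255.255)
Most specific is 14.158.0.0/15.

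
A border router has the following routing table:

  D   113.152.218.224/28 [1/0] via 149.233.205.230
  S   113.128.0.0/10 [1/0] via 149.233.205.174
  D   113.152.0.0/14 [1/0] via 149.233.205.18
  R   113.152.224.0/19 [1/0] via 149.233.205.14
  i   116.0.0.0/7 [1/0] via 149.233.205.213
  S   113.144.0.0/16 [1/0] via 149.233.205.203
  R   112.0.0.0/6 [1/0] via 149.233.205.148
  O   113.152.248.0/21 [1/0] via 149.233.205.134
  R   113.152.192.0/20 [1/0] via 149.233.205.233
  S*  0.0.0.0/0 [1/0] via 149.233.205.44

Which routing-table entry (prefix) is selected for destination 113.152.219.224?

113.152.0.0/14

Entries matching 113.152.219.224:
  0.0.0.0/0 (default, matches everything)
  112.0.0.0/6 (112.0.0.0 - 115.255.255.255)
  113.128.0.0/10 (113.128.0.0 - 113.191.255.255)
  113.152.0.0/14 (113.152.0.0 - 113.155.255.255)
Most specific is 113.152.0.0/14.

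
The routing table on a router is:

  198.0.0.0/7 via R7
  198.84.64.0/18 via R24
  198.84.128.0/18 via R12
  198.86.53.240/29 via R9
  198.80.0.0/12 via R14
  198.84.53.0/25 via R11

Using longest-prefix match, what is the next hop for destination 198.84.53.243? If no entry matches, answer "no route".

Routes whose prefix contains 198.84.53.243:
  198.0.0.0/7 (198.0.0.0 - 199.255.255.255) -> R7
  198.80.0.0/12 (198.80.0.0 - 198.95.255.255) -> R14
More-specific entries that do NOT match:
  198.86.53.240/29 (198.86.53.240 - 198.86.53.247) does not contain 198.84.53.243
  198.84.53.0/25 (198.84.53.0 - 198.84.53.127) does not contain 198.84.53.243
  198.84.64.0/18 (198.84.64.0 - 198.84.127.255) does not contain 198.84.53.243
  198.84.128.0/18 (198.84.128.0 - 198.84.191.255) does not contain 198.84.53.243
Longest matching prefix is /12 -> next hop R14.

R14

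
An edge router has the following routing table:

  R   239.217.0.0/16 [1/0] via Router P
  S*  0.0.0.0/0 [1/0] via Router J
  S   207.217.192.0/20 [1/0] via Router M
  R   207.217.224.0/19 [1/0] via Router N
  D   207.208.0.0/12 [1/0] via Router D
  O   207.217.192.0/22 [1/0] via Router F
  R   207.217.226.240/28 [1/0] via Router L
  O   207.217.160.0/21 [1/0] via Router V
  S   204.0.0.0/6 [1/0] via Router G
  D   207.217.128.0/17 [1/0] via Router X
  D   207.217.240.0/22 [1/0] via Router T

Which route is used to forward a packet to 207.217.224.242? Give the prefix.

Entries matching 207.217.224.242:
  0.0.0.0/0 (default, matches everything)
  204.0.0.0/6 (204.0.0.0 - 207.255.255.255)
  207.208.0.0/12 (207.208.0.0 - 207.223.255.255)
  207.217.128.0/17 (207.217.128.0 - 207.217.255.255)
  207.217.224.0/19 (207.217.224.0 - 207.217.255.255)
Most specific is 207.217.224.0/19.

207.217.224.0/19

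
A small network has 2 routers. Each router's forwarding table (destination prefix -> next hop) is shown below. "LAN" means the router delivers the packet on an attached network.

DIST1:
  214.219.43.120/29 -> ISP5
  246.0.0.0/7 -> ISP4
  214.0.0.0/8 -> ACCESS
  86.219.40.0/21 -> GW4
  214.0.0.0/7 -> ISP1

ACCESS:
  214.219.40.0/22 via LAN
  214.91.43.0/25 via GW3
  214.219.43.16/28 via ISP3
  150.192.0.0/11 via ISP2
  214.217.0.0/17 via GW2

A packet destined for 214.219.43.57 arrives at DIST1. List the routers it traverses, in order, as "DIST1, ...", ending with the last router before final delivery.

DIST1, ACCESS

At DIST1: longest match for 214.219.43.57 is 214.0.0.0/8 -> ACCESS
At ACCESS: longest match for 214.219.43.57 is 214.219.40.0/22 -> LAN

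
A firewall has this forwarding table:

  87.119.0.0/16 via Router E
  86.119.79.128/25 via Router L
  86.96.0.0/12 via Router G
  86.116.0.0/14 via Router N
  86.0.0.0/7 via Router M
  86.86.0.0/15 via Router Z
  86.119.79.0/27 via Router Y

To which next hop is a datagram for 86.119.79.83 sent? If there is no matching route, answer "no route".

Router N

Routes whose prefix contains 86.119.79.83:
  86.0.0.0/7 (86.0.0.0 - 87.255.255.255) -> Router M
  86.116.0.0/14 (86.116.0.0 - 86.119.255.255) -> Router N
More-specific entries that do NOT match:
  86.119.79.0/27 (86.119.79.0 - 86.119.79.31) does not contain 86.119.79.83
  86.119.79.128/25 (86.119.79.128 - 86.119.79.255) does not contain 86.119.79.83
  87.119.0.0/16 (87.119.0.0 - 87.119.255.255) does not contain 86.119.79.83
  86.86.0.0/15 (86.86.0.0 - 86.87.255.255) does not contain 86.119.79.83
Longest matching prefix is /14 -> next hop Router N.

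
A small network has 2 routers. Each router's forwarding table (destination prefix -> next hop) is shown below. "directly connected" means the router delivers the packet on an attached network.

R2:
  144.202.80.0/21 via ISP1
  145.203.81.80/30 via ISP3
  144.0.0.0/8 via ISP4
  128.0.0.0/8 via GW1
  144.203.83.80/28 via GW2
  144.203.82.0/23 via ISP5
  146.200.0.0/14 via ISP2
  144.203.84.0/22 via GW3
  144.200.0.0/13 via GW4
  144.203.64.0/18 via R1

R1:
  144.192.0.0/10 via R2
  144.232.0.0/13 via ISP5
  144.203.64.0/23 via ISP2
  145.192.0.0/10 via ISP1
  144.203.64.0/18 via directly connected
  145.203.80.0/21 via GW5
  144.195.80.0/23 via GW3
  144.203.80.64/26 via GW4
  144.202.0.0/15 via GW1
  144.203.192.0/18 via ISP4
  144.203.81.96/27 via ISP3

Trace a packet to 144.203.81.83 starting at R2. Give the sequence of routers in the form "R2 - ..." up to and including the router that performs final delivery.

At R2: longest match for 144.203.81.83 is 144.203.64.0/18 -> R1
At R1: longest match for 144.203.81.83 is 144.203.64.0/18 -> directly connected

R2 - R1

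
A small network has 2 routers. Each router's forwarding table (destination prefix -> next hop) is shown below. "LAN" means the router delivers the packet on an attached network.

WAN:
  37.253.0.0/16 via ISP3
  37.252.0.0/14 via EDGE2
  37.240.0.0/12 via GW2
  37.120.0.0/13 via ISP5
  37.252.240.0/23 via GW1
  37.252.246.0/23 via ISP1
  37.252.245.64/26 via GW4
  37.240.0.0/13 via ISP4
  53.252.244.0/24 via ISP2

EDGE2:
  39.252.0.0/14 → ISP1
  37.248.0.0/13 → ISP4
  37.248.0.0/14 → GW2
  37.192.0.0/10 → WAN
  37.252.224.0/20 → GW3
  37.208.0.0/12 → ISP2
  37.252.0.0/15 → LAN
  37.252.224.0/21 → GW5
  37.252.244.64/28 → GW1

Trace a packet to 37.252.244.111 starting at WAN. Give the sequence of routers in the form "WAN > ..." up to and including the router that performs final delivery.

At WAN: longest match for 37.252.244.111 is 37.252.0.0/14 -> EDGE2
At EDGE2: longest match for 37.252.244.111 is 37.252.0.0/15 -> LAN

WAN > EDGE2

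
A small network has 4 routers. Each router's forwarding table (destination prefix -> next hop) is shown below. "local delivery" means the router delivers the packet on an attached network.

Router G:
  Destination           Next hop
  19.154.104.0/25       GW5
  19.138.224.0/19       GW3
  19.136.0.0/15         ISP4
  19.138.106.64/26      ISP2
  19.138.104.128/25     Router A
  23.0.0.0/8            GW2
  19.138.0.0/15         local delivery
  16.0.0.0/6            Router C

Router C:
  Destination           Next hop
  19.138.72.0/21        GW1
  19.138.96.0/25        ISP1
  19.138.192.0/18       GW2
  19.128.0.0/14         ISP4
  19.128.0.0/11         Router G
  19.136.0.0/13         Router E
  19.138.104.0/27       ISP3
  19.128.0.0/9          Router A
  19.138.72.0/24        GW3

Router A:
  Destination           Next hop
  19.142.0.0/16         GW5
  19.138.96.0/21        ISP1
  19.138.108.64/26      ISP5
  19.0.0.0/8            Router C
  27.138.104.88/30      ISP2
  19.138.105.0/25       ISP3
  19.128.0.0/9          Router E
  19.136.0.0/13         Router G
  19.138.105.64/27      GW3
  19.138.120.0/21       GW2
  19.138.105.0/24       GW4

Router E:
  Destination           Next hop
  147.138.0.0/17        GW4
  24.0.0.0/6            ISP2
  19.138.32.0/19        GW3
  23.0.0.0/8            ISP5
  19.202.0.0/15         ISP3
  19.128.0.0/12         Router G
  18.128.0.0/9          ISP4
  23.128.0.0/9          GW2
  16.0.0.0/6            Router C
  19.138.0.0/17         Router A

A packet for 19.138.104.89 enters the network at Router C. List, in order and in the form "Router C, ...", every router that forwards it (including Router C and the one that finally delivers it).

Router C, Router E, Router A, Router G

At Router C: longest match for 19.138.104.89 is 19.136.0.0/13 -> Router E
At Router E: longest match for 19.138.104.89 is 19.138.0.0/17 -> Router A
At Router A: longest match for 19.138.104.89 is 19.136.0.0/13 -> Router G
At Router G: longest match for 19.138.104.89 is 19.138.0.0/15 -> local delivery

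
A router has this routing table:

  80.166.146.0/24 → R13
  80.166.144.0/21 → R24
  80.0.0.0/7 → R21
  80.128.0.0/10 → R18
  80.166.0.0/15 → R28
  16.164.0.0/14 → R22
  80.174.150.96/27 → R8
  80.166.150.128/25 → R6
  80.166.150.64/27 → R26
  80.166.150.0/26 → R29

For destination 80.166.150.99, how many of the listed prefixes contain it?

4

Prefixes containing 80.166.150.99:
  80.0.0.0/7 (80.0.0.0 - 81.255.255.255)
  80.128.0.0/10 (80.128.0.0 - 80.191.255.255)
  80.166.0.0/15 (80.166.0.0 - 80.167.255.255)
  80.166.144.0/21 (80.166.144.0 - 80.166.151.255)
Total matching entries: 4.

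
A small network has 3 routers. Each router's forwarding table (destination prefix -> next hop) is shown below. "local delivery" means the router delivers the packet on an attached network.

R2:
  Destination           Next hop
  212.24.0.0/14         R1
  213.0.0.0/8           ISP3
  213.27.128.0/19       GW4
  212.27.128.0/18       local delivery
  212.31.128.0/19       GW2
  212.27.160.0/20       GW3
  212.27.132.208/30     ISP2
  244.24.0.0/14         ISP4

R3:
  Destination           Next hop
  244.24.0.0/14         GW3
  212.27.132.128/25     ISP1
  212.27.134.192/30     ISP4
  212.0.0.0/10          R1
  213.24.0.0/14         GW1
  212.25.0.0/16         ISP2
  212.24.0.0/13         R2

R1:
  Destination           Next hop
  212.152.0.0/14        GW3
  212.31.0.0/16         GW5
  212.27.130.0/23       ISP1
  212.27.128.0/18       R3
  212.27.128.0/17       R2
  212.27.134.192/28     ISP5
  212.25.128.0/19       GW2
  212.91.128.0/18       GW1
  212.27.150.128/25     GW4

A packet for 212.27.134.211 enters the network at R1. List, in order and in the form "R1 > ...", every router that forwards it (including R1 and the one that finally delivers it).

R1 > R3 > R2

At R1: longest match for 212.27.134.211 is 212.27.128.0/18 -> R3
At R3: longest match for 212.27.134.211 is 212.24.0.0/13 -> R2
At R2: longest match for 212.27.134.211 is 212.27.128.0/18 -> local delivery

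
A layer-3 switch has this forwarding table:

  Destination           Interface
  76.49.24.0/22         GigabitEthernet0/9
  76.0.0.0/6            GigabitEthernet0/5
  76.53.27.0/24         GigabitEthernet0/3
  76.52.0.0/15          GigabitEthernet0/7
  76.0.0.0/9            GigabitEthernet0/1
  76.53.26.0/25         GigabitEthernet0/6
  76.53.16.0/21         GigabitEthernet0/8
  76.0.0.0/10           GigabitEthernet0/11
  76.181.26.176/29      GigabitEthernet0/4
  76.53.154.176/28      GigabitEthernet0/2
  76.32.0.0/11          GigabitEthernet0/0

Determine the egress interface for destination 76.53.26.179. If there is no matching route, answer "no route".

GigabitEthernet0/7

Routes whose prefix contains 76.53.26.179:
  76.0.0.0/6 (76.0.0.0 - 79.255.255.255) -> GigabitEthernet0/5
  76.0.0.0/9 (76.0.0.0 - 76.127.255.255) -> GigabitEthernet0/1
  76.0.0.0/10 (76.0.0.0 - 76.63.255.255) -> GigabitEthernet0/11
  76.32.0.0/11 (76.32.0.0 - 76.63.255.255) -> GigabitEthernet0/0
  76.52.0.0/15 (76.52.0.0 - 76.53.255.255) -> GigabitEthernet0/7
More-specific entries that do NOT match:
  76.181.26.176/29 (76.181.26.176 - 76.181.26.183) does not contain 76.53.26.179
  76.53.154.176/28 (76.53.154.176 - 76.53.154.191) does not contain 76.53.26.179
  76.53.26.0/25 (76.53.26.0 - 76.53.26.127) does not contain 76.53.26.179
  76.53.27.0/24 (76.53.27.0 - 76.53.27.255) does not contain 76.53.26.179
  76.49.24.0/22 (76.49.24.0 - 76.49.27.255) does not contain 76.53.26.179
  76.53.16.0/21 (76.53.16.0 - 76.53.23.255) does not contain 76.53.26.179
Longest matching prefix is /15 -> interface GigabitEthernet0/7.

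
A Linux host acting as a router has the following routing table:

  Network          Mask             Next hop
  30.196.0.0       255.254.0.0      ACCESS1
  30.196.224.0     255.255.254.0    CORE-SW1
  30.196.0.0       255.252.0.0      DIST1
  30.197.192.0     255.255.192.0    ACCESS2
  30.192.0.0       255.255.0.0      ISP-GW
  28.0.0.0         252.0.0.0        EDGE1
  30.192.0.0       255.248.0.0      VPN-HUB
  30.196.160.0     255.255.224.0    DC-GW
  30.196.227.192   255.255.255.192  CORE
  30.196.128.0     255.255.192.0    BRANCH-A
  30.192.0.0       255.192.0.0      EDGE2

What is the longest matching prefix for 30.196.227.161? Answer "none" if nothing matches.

30.196.0.0/15

Entries matching 30.196.227.161:
  28.0.0.0/6 (28.0.0.0 - 31.255.255.255)
  30.192.0.0/10 (30.192.0.0 - 30.255.255.255)
  30.192.0.0/13 (30.192.0.0 - 30.199.255.255)
  30.196.0.0/14 (30.196.0.0 - 30.199.255.255)
  30.196.0.0/15 (30.196.0.0 - 30.197.255.255)
Most specific is 30.196.0.0/15.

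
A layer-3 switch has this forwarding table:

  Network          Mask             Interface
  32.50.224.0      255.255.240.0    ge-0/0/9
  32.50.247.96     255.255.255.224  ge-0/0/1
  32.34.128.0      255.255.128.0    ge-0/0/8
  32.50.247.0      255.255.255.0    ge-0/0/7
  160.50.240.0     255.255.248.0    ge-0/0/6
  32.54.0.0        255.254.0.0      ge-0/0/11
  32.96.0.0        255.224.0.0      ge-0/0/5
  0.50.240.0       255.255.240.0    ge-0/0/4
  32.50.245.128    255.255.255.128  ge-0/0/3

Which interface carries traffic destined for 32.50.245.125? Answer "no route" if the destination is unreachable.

no route

No entry's prefix contains 32.50.245.125; there is no default route.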